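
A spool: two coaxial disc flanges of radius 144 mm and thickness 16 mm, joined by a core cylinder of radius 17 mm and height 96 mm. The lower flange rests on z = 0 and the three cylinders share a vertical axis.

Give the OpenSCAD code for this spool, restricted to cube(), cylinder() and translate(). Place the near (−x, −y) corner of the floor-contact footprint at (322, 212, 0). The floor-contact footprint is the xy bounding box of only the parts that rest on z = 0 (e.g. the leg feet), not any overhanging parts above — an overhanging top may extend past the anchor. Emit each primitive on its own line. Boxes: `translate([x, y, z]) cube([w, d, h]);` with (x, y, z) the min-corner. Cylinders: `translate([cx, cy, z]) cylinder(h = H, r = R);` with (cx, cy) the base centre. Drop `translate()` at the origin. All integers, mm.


translate([466, 356, 0]) cylinder(h = 16, r = 144);
translate([466, 356, 16]) cylinder(h = 96, r = 17);
translate([466, 356, 112]) cylinder(h = 16, r = 144);


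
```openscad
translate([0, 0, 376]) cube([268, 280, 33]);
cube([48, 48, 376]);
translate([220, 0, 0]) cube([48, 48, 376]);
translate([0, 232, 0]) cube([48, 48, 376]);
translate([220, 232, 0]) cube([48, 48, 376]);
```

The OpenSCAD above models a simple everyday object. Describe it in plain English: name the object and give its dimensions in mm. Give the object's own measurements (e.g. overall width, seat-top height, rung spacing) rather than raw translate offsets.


A four-legged stool. The seat is a 268×280×33 mm slab whose top surface is at z = 409 mm; four square legs, each 48×48 mm in cross-section, run from the floor (z = 0) to the underside of the seat, each flush with a corner of the seat.


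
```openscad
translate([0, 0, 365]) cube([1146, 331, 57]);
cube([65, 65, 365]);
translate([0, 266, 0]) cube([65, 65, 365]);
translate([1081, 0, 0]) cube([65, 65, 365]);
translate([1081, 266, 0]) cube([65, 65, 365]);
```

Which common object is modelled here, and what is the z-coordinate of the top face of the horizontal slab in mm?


A bench. The seat-top height is 422 mm.

A long slab on four corner posts — a bench. The slab sits at z = 365 with thickness 57, so the top is 365 + 57 = 422 mm.


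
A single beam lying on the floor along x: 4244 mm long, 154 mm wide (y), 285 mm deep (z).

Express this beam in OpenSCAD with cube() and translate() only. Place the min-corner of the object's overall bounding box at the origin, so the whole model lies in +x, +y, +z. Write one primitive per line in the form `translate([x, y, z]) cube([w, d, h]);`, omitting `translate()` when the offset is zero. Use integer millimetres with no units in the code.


cube([4244, 154, 285]);


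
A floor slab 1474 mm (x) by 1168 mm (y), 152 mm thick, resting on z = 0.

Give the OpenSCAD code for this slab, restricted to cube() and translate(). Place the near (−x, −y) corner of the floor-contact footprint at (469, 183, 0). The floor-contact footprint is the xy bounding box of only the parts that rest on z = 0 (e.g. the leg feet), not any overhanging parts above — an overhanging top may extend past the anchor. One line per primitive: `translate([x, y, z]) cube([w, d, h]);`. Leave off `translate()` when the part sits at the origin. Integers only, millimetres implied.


translate([469, 183, 0]) cube([1474, 1168, 152]);


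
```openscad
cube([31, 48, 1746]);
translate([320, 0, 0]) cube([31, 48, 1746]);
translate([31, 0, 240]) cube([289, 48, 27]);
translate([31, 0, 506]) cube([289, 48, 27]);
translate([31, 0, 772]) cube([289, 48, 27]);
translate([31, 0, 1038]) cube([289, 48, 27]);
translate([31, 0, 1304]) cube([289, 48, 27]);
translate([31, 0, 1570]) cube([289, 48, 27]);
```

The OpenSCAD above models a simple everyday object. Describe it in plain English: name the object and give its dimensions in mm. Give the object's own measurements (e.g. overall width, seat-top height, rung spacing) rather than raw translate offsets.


A straight ladder. Two 31×48 mm vertical rails, 1746 mm tall, stand 351 mm apart (outside-to-outside) with their front faces coplanar on the −y side. 6 rungs, each 48 mm deep and 27 mm tall, span between the inner faces of the rails, front faces flush with the rails. The lowest rung's underside is at z = 240 mm and rungs are spaced 266 mm apart (underside to underside).


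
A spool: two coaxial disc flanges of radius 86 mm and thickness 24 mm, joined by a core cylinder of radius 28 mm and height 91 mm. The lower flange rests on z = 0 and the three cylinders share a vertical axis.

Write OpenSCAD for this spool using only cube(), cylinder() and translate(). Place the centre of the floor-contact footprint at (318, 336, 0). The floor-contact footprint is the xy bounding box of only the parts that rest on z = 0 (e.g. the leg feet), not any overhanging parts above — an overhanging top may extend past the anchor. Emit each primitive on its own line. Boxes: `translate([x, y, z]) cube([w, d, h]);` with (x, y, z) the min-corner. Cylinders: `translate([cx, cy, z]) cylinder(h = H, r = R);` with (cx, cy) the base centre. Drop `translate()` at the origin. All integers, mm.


translate([318, 336, 0]) cylinder(h = 24, r = 86);
translate([318, 336, 24]) cylinder(h = 91, r = 28);
translate([318, 336, 115]) cylinder(h = 24, r = 86);


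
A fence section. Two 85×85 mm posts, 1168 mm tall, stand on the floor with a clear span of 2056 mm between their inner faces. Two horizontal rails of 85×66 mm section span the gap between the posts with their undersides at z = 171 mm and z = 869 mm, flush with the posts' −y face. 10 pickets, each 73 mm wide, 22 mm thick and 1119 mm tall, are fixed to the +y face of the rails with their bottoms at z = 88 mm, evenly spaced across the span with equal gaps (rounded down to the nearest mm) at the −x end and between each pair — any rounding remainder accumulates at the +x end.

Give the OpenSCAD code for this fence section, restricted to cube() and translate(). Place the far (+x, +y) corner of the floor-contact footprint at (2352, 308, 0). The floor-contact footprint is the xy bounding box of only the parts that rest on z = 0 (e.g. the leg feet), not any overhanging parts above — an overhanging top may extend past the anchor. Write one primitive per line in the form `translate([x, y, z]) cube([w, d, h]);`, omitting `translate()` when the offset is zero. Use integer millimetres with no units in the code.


translate([126, 223, 0]) cube([85, 85, 1168]);
translate([2267, 223, 0]) cube([85, 85, 1168]);
translate([211, 223, 171]) cube([2056, 85, 66]);
translate([211, 223, 869]) cube([2056, 85, 66]);
translate([331, 308, 88]) cube([73, 22, 1119]);
translate([524, 308, 88]) cube([73, 22, 1119]);
translate([717, 308, 88]) cube([73, 22, 1119]);
translate([910, 308, 88]) cube([73, 22, 1119]);
translate([1103, 308, 88]) cube([73, 22, 1119]);
translate([1296, 308, 88]) cube([73, 22, 1119]);
translate([1489, 308, 88]) cube([73, 22, 1119]);
translate([1682, 308, 88]) cube([73, 22, 1119]);
translate([1875, 308, 88]) cube([73, 22, 1119]);
translate([2068, 308, 88]) cube([73, 22, 1119]);


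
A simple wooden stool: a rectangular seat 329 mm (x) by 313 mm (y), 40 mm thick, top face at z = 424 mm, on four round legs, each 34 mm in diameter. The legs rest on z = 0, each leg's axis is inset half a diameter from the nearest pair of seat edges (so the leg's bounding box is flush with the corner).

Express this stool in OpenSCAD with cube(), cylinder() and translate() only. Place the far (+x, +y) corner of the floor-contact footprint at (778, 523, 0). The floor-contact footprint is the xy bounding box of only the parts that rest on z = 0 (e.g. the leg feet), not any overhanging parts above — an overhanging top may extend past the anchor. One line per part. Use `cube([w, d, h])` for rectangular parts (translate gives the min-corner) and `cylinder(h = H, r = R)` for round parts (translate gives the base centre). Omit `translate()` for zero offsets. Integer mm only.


// leg_h = 424 - 40 = 384
translate([449, 210, 384]) cube([329, 313, 40]);
translate([466, 227, 0]) cylinder(h = 384, r = 17);
translate([761, 227, 0]) cylinder(h = 384, r = 17);
translate([466, 506, 0]) cylinder(h = 384, r = 17);
translate([761, 506, 0]) cylinder(h = 384, r = 17);


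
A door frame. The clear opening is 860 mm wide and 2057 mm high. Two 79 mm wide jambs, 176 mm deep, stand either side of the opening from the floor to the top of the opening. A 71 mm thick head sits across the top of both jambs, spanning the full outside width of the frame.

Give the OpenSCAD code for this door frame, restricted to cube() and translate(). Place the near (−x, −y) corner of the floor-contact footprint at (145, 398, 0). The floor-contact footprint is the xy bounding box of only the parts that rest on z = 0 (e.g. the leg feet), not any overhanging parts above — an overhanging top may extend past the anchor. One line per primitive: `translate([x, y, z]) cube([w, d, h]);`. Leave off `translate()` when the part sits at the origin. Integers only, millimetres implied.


translate([145, 398, 0]) cube([79, 176, 2057]);
translate([1084, 398, 0]) cube([79, 176, 2057]);
translate([145, 398, 2057]) cube([1018, 176, 71]);


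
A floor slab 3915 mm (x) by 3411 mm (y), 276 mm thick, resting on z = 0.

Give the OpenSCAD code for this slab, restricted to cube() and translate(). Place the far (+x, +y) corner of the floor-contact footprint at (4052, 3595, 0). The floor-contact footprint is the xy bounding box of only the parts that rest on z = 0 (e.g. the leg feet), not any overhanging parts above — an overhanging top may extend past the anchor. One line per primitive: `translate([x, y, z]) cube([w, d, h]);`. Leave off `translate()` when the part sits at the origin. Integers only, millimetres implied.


translate([137, 184, 0]) cube([3915, 3411, 276]);


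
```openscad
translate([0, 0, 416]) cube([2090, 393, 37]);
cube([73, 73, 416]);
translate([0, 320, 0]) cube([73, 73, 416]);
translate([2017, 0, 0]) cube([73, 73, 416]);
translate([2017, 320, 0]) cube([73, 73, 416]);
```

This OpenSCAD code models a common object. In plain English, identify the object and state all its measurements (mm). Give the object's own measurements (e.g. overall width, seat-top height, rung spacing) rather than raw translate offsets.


A long wooden bench with a 2090 mm (x) × 393 mm (y) seat, 37 mm thick, its top surface 453 mm above the floor. Four 73 mm square legs at the seat corners, flush with the edges, run from z = 0 to the seat underside.


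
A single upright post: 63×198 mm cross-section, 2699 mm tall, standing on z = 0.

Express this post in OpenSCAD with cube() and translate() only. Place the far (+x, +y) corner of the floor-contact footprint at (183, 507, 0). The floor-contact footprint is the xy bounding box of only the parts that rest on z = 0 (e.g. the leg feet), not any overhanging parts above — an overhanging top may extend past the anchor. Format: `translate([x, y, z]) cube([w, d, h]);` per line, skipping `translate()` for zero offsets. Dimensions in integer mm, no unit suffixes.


translate([120, 309, 0]) cube([63, 198, 2699]);


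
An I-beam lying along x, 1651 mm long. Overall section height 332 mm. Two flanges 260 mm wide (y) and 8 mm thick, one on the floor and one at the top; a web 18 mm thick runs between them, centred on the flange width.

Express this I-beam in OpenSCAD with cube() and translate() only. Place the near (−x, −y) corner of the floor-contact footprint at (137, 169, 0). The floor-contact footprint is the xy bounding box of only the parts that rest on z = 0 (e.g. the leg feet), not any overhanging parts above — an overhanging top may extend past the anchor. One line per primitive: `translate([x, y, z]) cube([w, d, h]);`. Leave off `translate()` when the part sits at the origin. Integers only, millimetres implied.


translate([137, 169, 0]) cube([1651, 260, 8]);
translate([137, 290, 8]) cube([1651, 18, 316]);
translate([137, 169, 324]) cube([1651, 260, 8]);


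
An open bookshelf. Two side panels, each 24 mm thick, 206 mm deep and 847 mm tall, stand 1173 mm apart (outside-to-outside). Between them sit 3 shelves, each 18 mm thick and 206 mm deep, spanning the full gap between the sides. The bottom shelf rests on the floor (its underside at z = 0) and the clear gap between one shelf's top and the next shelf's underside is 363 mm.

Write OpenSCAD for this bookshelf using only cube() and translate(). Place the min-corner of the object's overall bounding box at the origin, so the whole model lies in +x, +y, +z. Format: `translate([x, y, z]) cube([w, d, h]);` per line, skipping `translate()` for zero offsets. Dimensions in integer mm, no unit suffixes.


cube([24, 206, 847]);
translate([1149, 0, 0]) cube([24, 206, 847]);
translate([24, 0, 0]) cube([1125, 206, 18]);
translate([24, 0, 381]) cube([1125, 206, 18]);
translate([24, 0, 762]) cube([1125, 206, 18]);


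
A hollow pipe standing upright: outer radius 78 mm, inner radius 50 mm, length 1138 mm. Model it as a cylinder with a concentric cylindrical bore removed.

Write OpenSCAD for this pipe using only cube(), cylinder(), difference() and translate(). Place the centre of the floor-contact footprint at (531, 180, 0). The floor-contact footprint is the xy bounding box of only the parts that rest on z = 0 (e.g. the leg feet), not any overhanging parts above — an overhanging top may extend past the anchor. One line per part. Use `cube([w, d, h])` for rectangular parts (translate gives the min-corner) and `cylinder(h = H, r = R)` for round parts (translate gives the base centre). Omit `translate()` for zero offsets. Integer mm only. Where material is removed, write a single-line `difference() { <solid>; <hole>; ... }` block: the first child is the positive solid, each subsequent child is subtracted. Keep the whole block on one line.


difference() { translate([531, 180, 0]) cylinder(h = 1138, r = 78); translate([531, 180, 0]) cylinder(h = 1138, r = 50); }


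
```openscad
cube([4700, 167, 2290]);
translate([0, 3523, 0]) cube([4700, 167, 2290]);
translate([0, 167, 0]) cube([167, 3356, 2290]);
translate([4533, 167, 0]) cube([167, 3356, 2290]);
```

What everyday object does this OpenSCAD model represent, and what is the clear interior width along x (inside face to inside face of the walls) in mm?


A house (or room) frame. The interior width is 4366 mm.

Four 2290 mm walls enclosing a rectangle with no floor or roof — a room or house frame. Outside width is 4700 mm and wall thickness is 167 mm, so the interior width is 4700 − 2 × 167 = 4366 mm.


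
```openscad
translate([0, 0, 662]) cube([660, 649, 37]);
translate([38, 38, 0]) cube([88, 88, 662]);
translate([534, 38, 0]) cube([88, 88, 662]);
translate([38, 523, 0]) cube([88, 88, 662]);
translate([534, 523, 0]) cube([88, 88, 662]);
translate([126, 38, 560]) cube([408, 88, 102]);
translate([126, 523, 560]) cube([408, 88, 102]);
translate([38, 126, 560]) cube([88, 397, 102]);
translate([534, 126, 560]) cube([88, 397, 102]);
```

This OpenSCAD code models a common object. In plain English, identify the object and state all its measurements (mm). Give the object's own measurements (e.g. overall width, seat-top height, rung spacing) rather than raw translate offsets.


A rectangular dining table. The top is 660×649×37 mm with its upper surface at z = 699 mm. It stands on four 88×88 mm square legs, each inset 38 mm from the nearest pair of top edges, running from the floor to the underside of the top. Four apron rails, 88 mm thick and 102 mm tall, run between adjacent legs with their top edges flush with the underside of the top and their outer faces flush with the legs' outer faces.


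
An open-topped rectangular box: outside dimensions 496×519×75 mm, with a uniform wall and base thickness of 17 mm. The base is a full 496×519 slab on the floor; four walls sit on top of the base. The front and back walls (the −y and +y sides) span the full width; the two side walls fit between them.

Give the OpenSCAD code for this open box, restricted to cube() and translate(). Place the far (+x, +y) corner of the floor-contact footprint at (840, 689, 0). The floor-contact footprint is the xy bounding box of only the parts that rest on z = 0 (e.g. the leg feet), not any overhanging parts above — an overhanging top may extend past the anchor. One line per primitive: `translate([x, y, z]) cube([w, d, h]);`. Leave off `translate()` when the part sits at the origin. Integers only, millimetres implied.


translate([344, 170, 0]) cube([496, 519, 17]);
translate([344, 170, 17]) cube([496, 17, 58]);
translate([344, 672, 17]) cube([496, 17, 58]);
translate([344, 187, 17]) cube([17, 485, 58]);
translate([823, 187, 17]) cube([17, 485, 58]);


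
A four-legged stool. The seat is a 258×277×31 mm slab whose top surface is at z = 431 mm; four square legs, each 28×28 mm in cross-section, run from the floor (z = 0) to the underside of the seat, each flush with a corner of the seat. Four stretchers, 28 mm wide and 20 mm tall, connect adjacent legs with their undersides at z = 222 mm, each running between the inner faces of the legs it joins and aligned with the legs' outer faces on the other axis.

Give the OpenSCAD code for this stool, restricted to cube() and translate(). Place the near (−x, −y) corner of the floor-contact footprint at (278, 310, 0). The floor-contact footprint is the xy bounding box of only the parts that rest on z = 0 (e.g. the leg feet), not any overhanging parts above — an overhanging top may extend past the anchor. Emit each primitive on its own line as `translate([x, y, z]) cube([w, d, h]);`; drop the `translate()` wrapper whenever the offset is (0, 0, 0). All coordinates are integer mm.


// leg_h = 431 - 31 = 400
// stretcher span = 258 - 2*28 = 202
translate([278, 310, 400]) cube([258, 277, 31]);
translate([278, 310, 0]) cube([28, 28, 400]);
translate([508, 310, 0]) cube([28, 28, 400]);
translate([278, 559, 0]) cube([28, 28, 400]);
translate([508, 559, 0]) cube([28, 28, 400]);
translate([306, 310, 222]) cube([202, 28, 20]);
translate([306, 559, 222]) cube([202, 28, 20]);
translate([278, 338, 222]) cube([28, 221, 20]);
translate([508, 338, 222]) cube([28, 221, 20]);


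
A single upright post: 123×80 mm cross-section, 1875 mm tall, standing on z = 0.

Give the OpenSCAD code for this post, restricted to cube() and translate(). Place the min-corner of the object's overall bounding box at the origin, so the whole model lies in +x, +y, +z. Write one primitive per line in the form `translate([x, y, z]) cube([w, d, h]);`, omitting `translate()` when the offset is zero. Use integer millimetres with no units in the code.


cube([123, 80, 1875]);


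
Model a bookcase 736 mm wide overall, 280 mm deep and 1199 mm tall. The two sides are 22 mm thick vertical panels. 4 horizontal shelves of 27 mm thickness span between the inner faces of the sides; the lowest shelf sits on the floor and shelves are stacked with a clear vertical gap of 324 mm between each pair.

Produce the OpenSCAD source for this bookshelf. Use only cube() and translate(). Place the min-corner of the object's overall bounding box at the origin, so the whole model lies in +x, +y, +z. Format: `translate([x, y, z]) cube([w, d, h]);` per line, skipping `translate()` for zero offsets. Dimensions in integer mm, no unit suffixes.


cube([22, 280, 1199]);
translate([714, 0, 0]) cube([22, 280, 1199]);
translate([22, 0, 0]) cube([692, 280, 27]);
translate([22, 0, 351]) cube([692, 280, 27]);
translate([22, 0, 702]) cube([692, 280, 27]);
translate([22, 0, 1053]) cube([692, 280, 27]);


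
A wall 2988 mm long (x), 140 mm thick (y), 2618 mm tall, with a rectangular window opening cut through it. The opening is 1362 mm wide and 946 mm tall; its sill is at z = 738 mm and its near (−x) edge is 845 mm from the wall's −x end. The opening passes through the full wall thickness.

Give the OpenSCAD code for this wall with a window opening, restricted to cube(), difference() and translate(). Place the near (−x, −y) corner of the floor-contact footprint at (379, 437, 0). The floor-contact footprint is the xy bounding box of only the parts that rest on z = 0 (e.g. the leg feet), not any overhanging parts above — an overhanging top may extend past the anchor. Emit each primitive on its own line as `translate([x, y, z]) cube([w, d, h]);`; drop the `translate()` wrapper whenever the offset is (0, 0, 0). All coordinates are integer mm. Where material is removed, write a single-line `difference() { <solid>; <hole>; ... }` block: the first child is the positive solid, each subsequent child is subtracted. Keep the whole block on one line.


difference() { translate([379, 437, 0]) cube([2988, 140, 2618]); translate([1224, 437, 738]) cube([1362, 140, 946]); }


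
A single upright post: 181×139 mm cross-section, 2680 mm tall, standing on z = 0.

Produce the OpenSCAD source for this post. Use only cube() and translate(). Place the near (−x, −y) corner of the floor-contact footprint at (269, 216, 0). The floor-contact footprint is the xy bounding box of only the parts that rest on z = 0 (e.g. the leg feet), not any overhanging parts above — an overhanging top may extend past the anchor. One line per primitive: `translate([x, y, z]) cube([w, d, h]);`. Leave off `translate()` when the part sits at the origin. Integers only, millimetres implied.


translate([269, 216, 0]) cube([181, 139, 2680]);


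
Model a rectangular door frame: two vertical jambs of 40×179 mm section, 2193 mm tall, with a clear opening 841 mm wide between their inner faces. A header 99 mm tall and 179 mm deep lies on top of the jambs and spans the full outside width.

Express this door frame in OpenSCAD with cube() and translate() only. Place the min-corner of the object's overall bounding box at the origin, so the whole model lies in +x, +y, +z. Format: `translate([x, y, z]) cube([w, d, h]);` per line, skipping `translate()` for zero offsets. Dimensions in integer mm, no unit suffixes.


cube([40, 179, 2193]);
translate([881, 0, 0]) cube([40, 179, 2193]);
translate([0, 0, 2193]) cube([921, 179, 99]);


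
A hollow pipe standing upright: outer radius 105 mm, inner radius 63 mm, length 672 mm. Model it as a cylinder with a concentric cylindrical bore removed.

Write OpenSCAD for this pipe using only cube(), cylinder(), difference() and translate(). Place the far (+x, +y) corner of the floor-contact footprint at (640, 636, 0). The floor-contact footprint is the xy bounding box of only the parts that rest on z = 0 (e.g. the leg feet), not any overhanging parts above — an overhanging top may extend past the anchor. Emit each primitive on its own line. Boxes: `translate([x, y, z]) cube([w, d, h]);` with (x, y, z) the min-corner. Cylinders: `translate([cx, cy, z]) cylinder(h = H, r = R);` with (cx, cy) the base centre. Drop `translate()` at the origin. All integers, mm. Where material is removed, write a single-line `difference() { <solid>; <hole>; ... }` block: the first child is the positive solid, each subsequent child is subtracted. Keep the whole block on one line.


difference() { translate([535, 531, 0]) cylinder(h = 672, r = 105); translate([535, 531, 0]) cylinder(h = 672, r = 63); }


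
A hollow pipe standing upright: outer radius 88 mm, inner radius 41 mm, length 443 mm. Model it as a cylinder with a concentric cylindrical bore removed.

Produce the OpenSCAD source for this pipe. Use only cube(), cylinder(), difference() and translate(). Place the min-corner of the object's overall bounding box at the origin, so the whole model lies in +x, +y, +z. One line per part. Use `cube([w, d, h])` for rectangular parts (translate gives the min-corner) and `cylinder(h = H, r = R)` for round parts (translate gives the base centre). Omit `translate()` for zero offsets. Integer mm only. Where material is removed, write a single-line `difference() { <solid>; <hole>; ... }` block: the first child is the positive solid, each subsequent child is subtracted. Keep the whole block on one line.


difference() { translate([88, 88, 0]) cylinder(h = 443, r = 88); translate([88, 88, 0]) cylinder(h = 443, r = 41); }


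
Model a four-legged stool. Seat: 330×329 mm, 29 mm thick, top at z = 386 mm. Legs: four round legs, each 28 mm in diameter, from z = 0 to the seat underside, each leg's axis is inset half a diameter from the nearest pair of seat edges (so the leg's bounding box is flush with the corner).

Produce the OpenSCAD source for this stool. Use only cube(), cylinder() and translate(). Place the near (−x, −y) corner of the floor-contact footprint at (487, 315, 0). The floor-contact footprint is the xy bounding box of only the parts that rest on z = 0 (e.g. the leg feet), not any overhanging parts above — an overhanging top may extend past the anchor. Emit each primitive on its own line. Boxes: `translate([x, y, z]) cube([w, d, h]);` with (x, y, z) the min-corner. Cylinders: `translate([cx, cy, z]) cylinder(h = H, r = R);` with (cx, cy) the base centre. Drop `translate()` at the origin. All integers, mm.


translate([487, 315, 357]) cube([330, 329, 29]);
translate([501, 329, 0]) cylinder(h = 357, r = 14);
translate([803, 329, 0]) cylinder(h = 357, r = 14);
translate([501, 630, 0]) cylinder(h = 357, r = 14);
translate([803, 630, 0]) cylinder(h = 357, r = 14);


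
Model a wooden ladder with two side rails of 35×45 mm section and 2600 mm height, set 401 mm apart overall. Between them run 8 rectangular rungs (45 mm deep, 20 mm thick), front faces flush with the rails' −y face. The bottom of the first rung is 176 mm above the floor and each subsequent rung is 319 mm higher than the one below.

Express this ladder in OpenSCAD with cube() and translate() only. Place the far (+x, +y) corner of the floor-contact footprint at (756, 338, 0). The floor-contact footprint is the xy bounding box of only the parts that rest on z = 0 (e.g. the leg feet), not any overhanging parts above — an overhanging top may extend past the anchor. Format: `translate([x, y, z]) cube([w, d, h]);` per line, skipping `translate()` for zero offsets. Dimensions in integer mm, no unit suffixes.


// rung span = 401 - 2*35 = 331
// rung[k] z = 176 + k*319
translate([355, 293, 0]) cube([35, 45, 2600]);
translate([721, 293, 0]) cube([35, 45, 2600]);
translate([390, 293, 176]) cube([331, 45, 20]);
translate([390, 293, 495]) cube([331, 45, 20]);
translate([390, 293, 814]) cube([331, 45, 20]);
translate([390, 293, 1133]) cube([331, 45, 20]);
translate([390, 293, 1452]) cube([331, 45, 20]);
translate([390, 293, 1771]) cube([331, 45, 20]);
translate([390, 293, 2090]) cube([331, 45, 20]);
translate([390, 293, 2409]) cube([331, 45, 20]);


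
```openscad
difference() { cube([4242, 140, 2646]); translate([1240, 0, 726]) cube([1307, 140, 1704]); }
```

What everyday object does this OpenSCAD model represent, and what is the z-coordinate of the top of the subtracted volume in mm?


A wall with a window opening. The window head height is 2430 mm.

A wall with a rectangular opening subtracted — a window. Sill at z = 726, opening 1704 mm tall, so the head is at 726 + 1704 = 2430 mm.


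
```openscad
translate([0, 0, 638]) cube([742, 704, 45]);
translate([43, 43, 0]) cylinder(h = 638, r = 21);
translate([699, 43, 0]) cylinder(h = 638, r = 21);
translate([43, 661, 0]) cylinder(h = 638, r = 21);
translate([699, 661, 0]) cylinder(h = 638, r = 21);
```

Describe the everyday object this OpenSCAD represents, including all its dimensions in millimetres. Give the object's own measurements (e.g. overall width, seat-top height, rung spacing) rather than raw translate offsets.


A table: top 742 mm (x) × 704 mm (y), 45 mm thick, upper face at z = 683 mm, on four round legs of 42 mm diameter, each leg's bounding box inset 22 mm from the nearest pair of top edges from z = 0 to the bottom of the top.


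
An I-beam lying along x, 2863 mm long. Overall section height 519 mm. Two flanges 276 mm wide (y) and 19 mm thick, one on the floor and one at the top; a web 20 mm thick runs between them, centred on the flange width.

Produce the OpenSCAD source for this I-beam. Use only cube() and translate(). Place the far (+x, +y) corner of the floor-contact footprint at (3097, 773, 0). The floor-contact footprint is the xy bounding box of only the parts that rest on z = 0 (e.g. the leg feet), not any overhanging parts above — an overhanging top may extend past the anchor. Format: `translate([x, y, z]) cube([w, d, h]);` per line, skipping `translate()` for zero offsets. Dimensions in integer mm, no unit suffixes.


translate([234, 497, 0]) cube([2863, 276, 19]);
translate([234, 625, 19]) cube([2863, 20, 481]);
translate([234, 497, 500]) cube([2863, 276, 19]);


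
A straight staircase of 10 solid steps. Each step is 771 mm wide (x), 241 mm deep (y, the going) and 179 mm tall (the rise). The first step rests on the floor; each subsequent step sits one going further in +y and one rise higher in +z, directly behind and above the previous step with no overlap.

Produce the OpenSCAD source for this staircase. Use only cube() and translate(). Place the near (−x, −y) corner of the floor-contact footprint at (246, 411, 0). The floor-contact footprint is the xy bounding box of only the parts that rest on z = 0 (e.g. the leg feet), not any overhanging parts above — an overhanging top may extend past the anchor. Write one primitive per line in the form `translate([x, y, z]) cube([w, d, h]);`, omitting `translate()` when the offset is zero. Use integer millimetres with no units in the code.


translate([246, 411, 0]) cube([771, 241, 179]);
translate([246, 652, 179]) cube([771, 241, 179]);
translate([246, 893, 358]) cube([771, 241, 179]);
translate([246, 1134, 537]) cube([771, 241, 179]);
translate([246, 1375, 716]) cube([771, 241, 179]);
translate([246, 1616, 895]) cube([771, 241, 179]);
translate([246, 1857, 1074]) cube([771, 241, 179]);
translate([246, 2098, 1253]) cube([771, 241, 179]);
translate([246, 2339, 1432]) cube([771, 241, 179]);
translate([246, 2580, 1611]) cube([771, 241, 179]);


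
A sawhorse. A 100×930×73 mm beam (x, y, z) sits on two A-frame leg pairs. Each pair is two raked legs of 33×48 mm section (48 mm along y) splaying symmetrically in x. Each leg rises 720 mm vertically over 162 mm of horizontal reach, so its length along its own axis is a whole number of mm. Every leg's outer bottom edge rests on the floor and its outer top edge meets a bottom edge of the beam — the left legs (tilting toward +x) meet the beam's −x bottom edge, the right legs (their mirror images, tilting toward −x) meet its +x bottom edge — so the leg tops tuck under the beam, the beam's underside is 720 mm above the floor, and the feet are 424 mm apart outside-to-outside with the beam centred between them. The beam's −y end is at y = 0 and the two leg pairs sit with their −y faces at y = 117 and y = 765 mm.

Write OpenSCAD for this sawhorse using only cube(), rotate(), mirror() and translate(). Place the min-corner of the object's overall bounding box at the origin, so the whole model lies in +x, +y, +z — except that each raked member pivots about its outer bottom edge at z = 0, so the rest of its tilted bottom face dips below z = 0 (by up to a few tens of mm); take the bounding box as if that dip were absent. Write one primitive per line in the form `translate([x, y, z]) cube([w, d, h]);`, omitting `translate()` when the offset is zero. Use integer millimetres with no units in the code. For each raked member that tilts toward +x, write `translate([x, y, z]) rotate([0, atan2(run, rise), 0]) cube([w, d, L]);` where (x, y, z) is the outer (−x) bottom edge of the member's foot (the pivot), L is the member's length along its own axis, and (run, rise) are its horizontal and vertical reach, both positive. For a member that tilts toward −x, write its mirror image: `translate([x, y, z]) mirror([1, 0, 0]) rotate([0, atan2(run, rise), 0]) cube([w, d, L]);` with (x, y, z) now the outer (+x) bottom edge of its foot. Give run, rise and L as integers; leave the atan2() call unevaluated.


translate([162, 0, 720]) cube([100, 930, 73]);
translate([0, 117, 0]) rotate([0, atan2(162, 720), 0]) cube([33, 48, 738]);
translate([424, 117, 0]) mirror([1, 0, 0]) rotate([0, atan2(162, 720), 0]) cube([33, 48, 738]);
translate([0, 765, 0]) rotate([0, atan2(162, 720), 0]) cube([33, 48, 738]);
translate([424, 765, 0]) mirror([1, 0, 0]) rotate([0, atan2(162, 720), 0]) cube([33, 48, 738]);


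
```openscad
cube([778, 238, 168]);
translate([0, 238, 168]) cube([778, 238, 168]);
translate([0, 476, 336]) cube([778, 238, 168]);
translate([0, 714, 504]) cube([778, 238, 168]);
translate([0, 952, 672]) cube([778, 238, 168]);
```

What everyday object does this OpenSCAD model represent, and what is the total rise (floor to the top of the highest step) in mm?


A staircase. The total rise is 840 mm.

5 identical blocks, each offset up and back from the previous — a staircase. Each step is 168 mm tall and there are 5 of them, so the total rise is 5 × 168 = 840 mm.


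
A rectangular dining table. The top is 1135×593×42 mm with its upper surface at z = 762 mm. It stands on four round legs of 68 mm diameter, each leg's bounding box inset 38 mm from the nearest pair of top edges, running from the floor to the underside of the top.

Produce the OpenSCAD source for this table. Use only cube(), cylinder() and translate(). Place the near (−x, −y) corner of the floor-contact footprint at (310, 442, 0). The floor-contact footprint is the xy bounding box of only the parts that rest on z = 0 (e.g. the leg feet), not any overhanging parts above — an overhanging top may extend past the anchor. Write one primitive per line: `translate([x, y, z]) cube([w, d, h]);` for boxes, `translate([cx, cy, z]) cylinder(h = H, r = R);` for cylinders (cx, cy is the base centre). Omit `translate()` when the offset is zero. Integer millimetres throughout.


translate([272, 404, 720]) cube([1135, 593, 42]);
translate([344, 476, 0]) cylinder(h = 720, r = 34);
translate([1335, 476, 0]) cylinder(h = 720, r = 34);
translate([344, 925, 0]) cylinder(h = 720, r = 34);
translate([1335, 925, 0]) cylinder(h = 720, r = 34);


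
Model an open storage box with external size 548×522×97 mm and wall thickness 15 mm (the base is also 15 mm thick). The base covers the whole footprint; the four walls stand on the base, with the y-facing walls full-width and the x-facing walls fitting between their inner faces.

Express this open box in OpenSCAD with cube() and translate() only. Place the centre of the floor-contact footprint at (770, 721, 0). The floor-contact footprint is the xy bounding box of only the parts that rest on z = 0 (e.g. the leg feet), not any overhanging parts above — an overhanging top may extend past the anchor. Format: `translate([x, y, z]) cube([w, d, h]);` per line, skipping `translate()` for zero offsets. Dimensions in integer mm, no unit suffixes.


translate([496, 460, 0]) cube([548, 522, 15]);
translate([496, 460, 15]) cube([548, 15, 82]);
translate([496, 967, 15]) cube([548, 15, 82]);
translate([496, 475, 15]) cube([15, 492, 82]);
translate([1029, 475, 15]) cube([15, 492, 82]);


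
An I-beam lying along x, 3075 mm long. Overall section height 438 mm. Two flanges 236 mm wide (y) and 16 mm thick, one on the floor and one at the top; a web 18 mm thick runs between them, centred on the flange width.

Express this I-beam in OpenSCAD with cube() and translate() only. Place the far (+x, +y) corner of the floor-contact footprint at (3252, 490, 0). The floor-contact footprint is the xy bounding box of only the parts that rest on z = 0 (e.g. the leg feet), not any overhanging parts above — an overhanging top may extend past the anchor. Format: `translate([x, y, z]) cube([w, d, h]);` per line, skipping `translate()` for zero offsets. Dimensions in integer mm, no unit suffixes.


translate([177, 254, 0]) cube([3075, 236, 16]);
translate([177, 363, 16]) cube([3075, 18, 406]);
translate([177, 254, 422]) cube([3075, 236, 16]);


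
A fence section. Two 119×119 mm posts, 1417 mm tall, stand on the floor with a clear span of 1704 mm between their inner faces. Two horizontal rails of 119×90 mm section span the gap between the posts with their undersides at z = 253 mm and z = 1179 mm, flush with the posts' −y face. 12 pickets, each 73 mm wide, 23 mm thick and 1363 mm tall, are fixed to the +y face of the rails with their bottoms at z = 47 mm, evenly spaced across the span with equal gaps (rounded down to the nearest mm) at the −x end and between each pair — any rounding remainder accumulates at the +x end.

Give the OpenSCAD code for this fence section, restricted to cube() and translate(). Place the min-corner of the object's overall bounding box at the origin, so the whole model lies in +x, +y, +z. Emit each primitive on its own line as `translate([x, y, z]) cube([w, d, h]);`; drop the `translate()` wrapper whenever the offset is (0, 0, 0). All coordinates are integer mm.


cube([119, 119, 1417]);
translate([1823, 0, 0]) cube([119, 119, 1417]);
translate([119, 0, 253]) cube([1704, 119, 90]);
translate([119, 0, 1179]) cube([1704, 119, 90]);
translate([182, 119, 47]) cube([73, 23, 1363]);
translate([318, 119, 47]) cube([73, 23, 1363]);
translate([454, 119, 47]) cube([73, 23, 1363]);
translate([590, 119, 47]) cube([73, 23, 1363]);
translate([726, 119, 47]) cube([73, 23, 1363]);
translate([862, 119, 47]) cube([73, 23, 1363]);
translate([998, 119, 47]) cube([73, 23, 1363]);
translate([1134, 119, 47]) cube([73, 23, 1363]);
translate([1270, 119, 47]) cube([73, 23, 1363]);
translate([1406, 119, 47]) cube([73, 23, 1363]);
translate([1542, 119, 47]) cube([73, 23, 1363]);
translate([1678, 119, 47]) cube([73, 23, 1363]);


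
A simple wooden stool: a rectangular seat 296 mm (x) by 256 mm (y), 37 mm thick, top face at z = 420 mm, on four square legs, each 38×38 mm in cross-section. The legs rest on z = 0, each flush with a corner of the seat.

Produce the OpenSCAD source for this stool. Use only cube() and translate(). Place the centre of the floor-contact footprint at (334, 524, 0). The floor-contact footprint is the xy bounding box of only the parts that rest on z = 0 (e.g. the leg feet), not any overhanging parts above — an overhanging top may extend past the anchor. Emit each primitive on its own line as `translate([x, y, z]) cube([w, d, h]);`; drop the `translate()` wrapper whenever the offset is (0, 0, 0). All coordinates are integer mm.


translate([186, 396, 383]) cube([296, 256, 37]);
translate([186, 396, 0]) cube([38, 38, 383]);
translate([444, 396, 0]) cube([38, 38, 383]);
translate([186, 614, 0]) cube([38, 38, 383]);
translate([444, 614, 0]) cube([38, 38, 383]);


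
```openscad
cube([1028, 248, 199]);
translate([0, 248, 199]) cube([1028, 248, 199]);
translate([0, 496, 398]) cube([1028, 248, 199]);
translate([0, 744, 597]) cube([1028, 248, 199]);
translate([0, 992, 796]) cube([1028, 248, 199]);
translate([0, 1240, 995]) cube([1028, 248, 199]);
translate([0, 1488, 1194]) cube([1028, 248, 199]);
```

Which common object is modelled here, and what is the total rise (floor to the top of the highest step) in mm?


A staircase. The total rise is 1393 mm.

7 identical blocks, each offset up and back from the previous — a staircase. Each step is 199 mm tall and there are 7 of them, so the total rise is 7 × 199 = 1393 mm.


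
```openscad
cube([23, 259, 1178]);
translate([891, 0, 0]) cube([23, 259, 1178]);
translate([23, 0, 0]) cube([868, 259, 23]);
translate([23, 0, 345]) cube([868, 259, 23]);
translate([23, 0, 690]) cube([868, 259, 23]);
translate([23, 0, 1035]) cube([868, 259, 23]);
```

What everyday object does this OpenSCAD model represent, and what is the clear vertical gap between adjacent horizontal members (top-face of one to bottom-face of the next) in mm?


A bookshelf. The clear shelf gap is 322 mm.

Two tall side panels with 4 horizontal boards between them — a bookshelf. The first two shelf undersides are at z = 0 and z = 345; with shelf thickness 23, the clear gap is 345 − 0 − 23 = 322 mm.


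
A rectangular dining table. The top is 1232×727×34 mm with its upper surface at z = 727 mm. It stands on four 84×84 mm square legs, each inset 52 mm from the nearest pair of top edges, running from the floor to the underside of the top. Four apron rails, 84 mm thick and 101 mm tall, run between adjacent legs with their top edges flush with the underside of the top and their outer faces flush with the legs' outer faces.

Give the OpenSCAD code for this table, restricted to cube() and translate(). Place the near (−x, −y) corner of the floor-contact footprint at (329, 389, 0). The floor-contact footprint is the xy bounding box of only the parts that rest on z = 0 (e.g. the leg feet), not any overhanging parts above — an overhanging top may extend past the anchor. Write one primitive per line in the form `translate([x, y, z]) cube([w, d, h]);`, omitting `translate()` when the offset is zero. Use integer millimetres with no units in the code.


translate([277, 337, 693]) cube([1232, 727, 34]);
translate([329, 389, 0]) cube([84, 84, 693]);
translate([1373, 389, 0]) cube([84, 84, 693]);
translate([329, 928, 0]) cube([84, 84, 693]);
translate([1373, 928, 0]) cube([84, 84, 693]);
translate([413, 389, 592]) cube([960, 84, 101]);
translate([413, 928, 592]) cube([960, 84, 101]);
translate([329, 473, 592]) cube([84, 455, 101]);
translate([1373, 473, 592]) cube([84, 455, 101]);
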